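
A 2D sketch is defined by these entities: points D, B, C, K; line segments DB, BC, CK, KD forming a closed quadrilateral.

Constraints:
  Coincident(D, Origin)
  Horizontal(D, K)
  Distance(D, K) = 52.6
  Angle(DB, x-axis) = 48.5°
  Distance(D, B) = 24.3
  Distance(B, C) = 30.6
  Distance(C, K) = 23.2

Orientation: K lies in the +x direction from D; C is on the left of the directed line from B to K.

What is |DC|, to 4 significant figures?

51.52

Checks: D = (0.00, 0.00) ✓; |BC| = 30.60 ✓; |CK| = 23.20 ✓.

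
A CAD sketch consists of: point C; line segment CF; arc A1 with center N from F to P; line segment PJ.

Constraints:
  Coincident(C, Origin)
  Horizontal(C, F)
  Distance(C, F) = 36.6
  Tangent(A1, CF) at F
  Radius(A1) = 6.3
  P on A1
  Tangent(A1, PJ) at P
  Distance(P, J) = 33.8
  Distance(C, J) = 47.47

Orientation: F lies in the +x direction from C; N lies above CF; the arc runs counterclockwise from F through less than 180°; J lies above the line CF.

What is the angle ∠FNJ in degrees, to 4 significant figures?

163.3°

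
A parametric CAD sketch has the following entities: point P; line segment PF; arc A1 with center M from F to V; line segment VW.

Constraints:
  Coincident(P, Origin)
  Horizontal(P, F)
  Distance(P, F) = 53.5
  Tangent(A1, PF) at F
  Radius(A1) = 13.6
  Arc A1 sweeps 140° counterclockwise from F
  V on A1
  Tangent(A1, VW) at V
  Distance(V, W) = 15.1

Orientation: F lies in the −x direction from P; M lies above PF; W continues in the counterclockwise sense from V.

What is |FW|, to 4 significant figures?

33.84

P is at the origin; P and F share the same y with |PF| = 53.5 and F on the −x side, so F = (-53.50, 0.000). A1 meets PF tangentially, so MF is at right angles to PF, so M = F + (0, 13.6) = (-53.50, 13.60). On A1, F sits at bearing -90° from M; a 140° counterclockwise sweep puts V at bearing 50°, so V = M + 13.6·(cos 50°, sin 50°) = (-44.76, 24.02). A1 meets VW tangentially, so MV is at right angles to VW, so VW runs along (−sin 50°, cos 50°); with |VW| = 15.1, W = (-56.33, 33.72). Then |FW| = |W − F| = 33.84.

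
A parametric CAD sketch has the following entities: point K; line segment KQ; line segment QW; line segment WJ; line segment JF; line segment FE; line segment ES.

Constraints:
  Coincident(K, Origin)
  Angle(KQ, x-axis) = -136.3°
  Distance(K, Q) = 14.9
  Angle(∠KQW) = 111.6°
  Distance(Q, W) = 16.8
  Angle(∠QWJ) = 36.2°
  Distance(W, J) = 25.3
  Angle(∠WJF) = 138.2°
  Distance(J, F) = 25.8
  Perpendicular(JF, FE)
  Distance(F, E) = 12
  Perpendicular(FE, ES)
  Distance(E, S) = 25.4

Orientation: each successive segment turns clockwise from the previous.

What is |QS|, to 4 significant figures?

4.105

K is at the origin; KQ runs at -136.3° with length 14.9, so Q = (-10.77, -10.29). ∠KQW = 111.6° gives QW at 155.3° from the x-axis; with |QW| = 16.8, W = (-26.04, -3.274). ∠QWJ = 36.2° gives WJ at 11.50° from the x-axis; with |WJ| = 25.3, J = (-1.243, 1.770). ∠WJF = 138.2° gives JF at -30.30° from the x-axis; with |JF| = 25.8, F = (21.03, -11.25). JF is perpendicular to FE, so FE runs at -120.3°; with |FE| = 12.0, E = (14.98, -21.61). FE ⟂ ES, so ES runs at 149.7°; with |ES| = 25.4, S = (-6.952, -8.793). Then |QS| = |S − Q| = 4.105.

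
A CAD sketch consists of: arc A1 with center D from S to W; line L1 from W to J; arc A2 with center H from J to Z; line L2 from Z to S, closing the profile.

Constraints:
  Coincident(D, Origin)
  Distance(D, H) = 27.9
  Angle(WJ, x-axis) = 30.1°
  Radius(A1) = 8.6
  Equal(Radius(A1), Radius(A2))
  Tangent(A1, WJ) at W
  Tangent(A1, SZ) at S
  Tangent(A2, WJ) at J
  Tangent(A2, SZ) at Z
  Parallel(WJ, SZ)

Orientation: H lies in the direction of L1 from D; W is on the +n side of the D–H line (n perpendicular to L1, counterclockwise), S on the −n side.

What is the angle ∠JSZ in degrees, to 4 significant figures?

31.65°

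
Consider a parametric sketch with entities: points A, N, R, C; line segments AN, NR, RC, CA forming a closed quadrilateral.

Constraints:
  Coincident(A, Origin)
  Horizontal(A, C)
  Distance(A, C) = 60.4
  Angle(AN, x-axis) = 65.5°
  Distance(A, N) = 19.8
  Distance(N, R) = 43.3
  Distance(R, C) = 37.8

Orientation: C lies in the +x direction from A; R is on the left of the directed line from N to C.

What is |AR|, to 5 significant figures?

59.591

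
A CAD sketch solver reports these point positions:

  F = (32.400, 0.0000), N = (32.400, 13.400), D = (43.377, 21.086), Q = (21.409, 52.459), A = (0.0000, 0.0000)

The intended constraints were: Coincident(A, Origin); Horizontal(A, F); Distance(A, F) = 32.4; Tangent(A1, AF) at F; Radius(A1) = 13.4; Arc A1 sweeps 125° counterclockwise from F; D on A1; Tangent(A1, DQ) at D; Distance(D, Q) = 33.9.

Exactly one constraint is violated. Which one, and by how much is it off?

Distance(D, Q) = 33.9 — off by 4.40.

A = (0.00, 0.00) ✓; A.y = 0.00, F.y = 0.00 ✓; |AF| = 32.40 ✓; ∠(NF, FA) = 90.00° ✓; |NF| = 13.40 ✓; bearing(N→D) − bearing(N→F) = 125.0° ✓; |ND| = 13.40 ✓; ∠(ND, DQ) = 90.00° ✓; |DQ| = 38.30 ✗.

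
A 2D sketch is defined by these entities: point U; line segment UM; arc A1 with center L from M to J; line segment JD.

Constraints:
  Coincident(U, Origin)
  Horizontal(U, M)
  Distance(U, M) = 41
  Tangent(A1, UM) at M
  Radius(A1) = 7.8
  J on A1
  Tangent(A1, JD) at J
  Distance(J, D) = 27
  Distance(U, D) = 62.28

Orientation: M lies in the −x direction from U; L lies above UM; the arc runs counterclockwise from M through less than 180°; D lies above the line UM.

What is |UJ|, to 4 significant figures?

37.34

U is at the origin; UM is horizontal with |UM| = 41.0 and M on the −x side, so M = (-41.00, 0.000). Since A1 is tangent to UM there, LM ⟂ UM, so L = M + (0, 7.8) = (-41.00, 7.800). Since LJ ⟂ JD (tangency), |LD| = √(7.8² + 27.0²) = 28.10 regardless of where J sits on A1. So D lies on both circle(U, 62.28) and circle(L, 28.10); the above-UM intersection is D = (-52.55, 33.42). J is the foot of the tangent from D: J = (-35.06, 12.85).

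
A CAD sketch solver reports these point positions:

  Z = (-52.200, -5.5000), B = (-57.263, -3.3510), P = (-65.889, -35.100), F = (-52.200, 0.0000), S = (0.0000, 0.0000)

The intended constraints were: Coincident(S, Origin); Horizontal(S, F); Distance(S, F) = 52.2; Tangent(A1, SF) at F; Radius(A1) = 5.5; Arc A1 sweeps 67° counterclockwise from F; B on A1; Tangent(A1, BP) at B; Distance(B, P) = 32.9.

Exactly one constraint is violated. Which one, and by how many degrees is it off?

Tangent(A1, BP) at B — off by 7.80°.

S = (0.00, 0.00) ✓; S.y = 0.00, F.y = 0.00 ✓; |SF| = 52.20 ✓; ∠(ZF, FS) = 90.00° ✓; |ZF| = 5.500 ✓; bearing(Z→B) − bearing(Z→F) = 67.00° ✓; |ZB| = 5.500 ✓; ∠(ZB, BP) = 82.20° ✗; |BP| = 32.90 ✓.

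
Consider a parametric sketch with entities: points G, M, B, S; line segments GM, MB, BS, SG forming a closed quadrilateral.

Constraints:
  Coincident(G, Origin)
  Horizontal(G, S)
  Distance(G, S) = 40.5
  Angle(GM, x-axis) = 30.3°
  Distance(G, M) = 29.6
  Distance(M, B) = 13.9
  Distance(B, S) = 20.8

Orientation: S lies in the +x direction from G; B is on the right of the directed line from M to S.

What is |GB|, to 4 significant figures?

19.95

Checks: |MB| = 13.90 ✓; |BS| = 20.80 ✓.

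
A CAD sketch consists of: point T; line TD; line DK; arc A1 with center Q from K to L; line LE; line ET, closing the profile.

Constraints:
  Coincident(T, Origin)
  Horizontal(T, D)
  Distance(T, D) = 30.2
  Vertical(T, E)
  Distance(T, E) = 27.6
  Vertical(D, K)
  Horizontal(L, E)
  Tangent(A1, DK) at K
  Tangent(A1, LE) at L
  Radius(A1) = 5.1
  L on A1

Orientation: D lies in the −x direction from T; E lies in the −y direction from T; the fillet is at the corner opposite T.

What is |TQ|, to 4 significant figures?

33.71

T and E share the same x with |TE| = 27.6 and E on the −y side, so E = (0.000, -27.60). The virtual corner opposite T is at (-30.20, -27.60). Since A1 is tangent to DK there, QK ⟂ DK and tangency of A1 to LE means the radius QL is perpendicular to LE, with radius 5.1, so the center Q sits 5.1 in from both sides at Q = (-25.10, -22.50). Then |TQ| = |Q − T| = 33.71.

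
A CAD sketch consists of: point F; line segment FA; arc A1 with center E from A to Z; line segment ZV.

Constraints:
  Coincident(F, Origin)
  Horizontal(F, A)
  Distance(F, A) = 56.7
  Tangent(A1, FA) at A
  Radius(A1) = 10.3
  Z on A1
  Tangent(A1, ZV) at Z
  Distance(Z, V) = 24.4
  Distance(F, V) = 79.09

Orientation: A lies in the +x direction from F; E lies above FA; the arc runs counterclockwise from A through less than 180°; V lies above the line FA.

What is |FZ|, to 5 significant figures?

67.161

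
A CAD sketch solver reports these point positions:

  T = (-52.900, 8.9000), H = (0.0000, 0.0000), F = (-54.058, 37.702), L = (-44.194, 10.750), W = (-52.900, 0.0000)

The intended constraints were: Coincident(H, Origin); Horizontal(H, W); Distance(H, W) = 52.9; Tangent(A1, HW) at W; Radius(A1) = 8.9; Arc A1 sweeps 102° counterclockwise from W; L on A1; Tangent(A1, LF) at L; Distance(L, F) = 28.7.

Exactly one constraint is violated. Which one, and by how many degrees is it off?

Tangent(A1, LF) at L — off by 8.11°.

H = (0.00, 0.00) ✓; H.y = 0.00, W.y = 0.00 ✓; |HW| = 52.90 ✓; ∠(TW, WH) = 90.00° ✓; |TW| = 8.900 ✓; bearing(T→L) − bearing(T→W) = 102.0° ✓; |TL| = 8.900 ✓; ∠(TL, LF) = 81.89° ✗; |LF| = 28.70 ✓.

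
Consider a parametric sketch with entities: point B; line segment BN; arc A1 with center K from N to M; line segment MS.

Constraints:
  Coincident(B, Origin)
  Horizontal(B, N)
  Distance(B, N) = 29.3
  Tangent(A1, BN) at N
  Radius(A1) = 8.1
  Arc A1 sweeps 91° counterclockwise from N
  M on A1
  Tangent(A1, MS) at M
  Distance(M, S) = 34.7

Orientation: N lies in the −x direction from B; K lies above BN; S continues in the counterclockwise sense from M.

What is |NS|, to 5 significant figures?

43.585

On A1, N sits at bearing -90° from K; a 91° counterclockwise sweep puts M at bearing 1°, so M = K + 8.1·(cos 1°, sin 1°) = (-21.201, 8.2414). The tangent condition forces KM to be normal to MS, so MS runs along (−sin 1°, cos 1°); with |MS| = 34.7, S = (-21.807, 42.936). Then |NS| = |S − N| = 43.585.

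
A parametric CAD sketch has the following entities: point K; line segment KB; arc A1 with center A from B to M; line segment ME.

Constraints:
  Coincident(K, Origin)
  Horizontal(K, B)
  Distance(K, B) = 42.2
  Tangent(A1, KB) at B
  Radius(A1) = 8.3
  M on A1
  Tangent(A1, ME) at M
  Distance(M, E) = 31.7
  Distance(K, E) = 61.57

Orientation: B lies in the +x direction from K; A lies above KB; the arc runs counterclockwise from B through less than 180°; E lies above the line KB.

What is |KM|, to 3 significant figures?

51.3

K is at the origin; KB is horizontal with |KB| = 42.2 and B on the +x side, so B = (42.2, 0.00). Since A1 is tangent to KB there, AB ⟂ KB, so A = B + (0, 8.3) = (42.2, 8.30). Since AM ⟂ ME (tangency), |AE| = √(8.3² + 31.7²) = 32.8 regardless of where M sits on A1. So E lies on both circle(K, 61.57) and circle(A, 32.8); the above-KB intersection is E = (46.1, 40.8). M is the foot of the tangent from E: M = (50.4, 9.44).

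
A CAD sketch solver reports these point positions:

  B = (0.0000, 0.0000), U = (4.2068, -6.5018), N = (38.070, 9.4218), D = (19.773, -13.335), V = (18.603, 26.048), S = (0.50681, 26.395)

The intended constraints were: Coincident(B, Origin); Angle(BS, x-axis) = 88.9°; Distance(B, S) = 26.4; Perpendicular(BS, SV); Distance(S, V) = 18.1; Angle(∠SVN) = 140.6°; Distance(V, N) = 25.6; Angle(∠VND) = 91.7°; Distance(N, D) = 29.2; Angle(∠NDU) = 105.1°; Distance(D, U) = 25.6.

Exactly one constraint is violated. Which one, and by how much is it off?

Distance(D, U) = 25.6 — off by 8.60.

B = (0.00, 0.00) ✓; BS at 88.90° ✓; |BS| = 26.40 ✓; ∠(BS, SV) = 90.00° ✓; |SV| = 18.10 ✓; ∠SVN = 140.6° ✓; |VN| = 25.60 ✓; ∠VND = 91.70° ✓; |ND| = 29.20 ✓; ∠NDU = 105.1° ✓; |DU| = 17.00 ✗.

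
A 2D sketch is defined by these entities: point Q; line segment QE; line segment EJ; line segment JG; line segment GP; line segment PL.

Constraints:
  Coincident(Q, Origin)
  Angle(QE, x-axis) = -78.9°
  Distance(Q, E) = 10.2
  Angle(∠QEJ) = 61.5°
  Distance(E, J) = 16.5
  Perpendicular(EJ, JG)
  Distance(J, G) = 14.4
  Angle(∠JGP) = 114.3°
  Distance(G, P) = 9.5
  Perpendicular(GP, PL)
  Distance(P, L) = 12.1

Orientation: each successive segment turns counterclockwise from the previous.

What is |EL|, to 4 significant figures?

7.824

Q is at the origin; QE runs at -78.9° with length 10.2, so E = (1.964, -10.01). ∠QEJ = 61.5° gives EJ at 39.60° from the x-axis; with |EJ| = 16.5, J = (14.68, 0.5083). The perpendicularity gives JG at right angles to EJ, so JG runs at 129.6°; with |JG| = 14.4, G = (5.498, 11.60). ∠JGP = 114.3° gives GP at -164.7° from the x-axis; with |GP| = 9.5, P = (-3.665, 9.097). The perpendicularity gives PL at right angles to GP, so PL runs at -74.70°; with |PL| = 12.1, L = (-0.4721, -2.574). Then |EL| = |L − E| = 7.824.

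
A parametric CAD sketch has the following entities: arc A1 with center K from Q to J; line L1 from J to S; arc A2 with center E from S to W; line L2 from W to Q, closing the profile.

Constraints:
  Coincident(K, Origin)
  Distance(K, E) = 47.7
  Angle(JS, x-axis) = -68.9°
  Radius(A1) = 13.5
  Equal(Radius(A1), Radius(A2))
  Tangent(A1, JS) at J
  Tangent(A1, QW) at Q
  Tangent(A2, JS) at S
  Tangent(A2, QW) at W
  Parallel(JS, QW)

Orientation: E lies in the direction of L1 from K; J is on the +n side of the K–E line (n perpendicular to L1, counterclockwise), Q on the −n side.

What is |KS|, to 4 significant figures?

49.57

The slot axis is L1's direction at -68.9°, so u = (cos -68.9°, sin -68.9°) = (0.3600, -0.9330) and n = (−sin -68.9°, cos -68.9°) = (0.9330, 0.3600). K is at the origin and E lies 47.7 along u from K, so E = 47.7·u = (17.17, -44.50). Tangency of A1 to both parallel lines with radius 13.5 puts J and Q at K ± 13.5·n: J = (12.59, 4.860), Q = (-12.59, -4.860). Equal radii place S and W the same way about E: S = E + 13.5·n = (29.77, -39.64), W = E − 13.5·n = (4.577, -49.36). Then |KS| = |S − K| = 49.57.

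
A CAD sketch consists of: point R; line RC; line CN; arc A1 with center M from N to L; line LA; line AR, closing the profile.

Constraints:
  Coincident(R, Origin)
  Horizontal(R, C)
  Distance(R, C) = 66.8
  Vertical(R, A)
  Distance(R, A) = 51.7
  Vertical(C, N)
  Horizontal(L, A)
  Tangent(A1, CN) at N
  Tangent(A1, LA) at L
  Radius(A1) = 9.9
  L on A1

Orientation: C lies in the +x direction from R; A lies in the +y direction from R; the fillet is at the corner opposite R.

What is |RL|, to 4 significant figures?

76.88

R is at the origin; R and C share the same y with |RC| = 66.8 and C on the +x side, so C = (66.80, 0.000). RA is vertical with |RA| = 51.7 and A on the +y side, so A = (0.000, 51.70). The virtual corner opposite R is at (66.80, 51.70). A1 meets CN tangentially, so MN is at right angles to CN and A1 meets LA tangentially, so ML is at right angles to LA, with radius 9.9, so the center M sits 9.9 in from both sides at M = (56.90, 41.80). That places the tangent points at N = (66.80, 41.80) on CN and L = (56.90, 51.70) on LA. Then |RL| = |L − R| = 76.88.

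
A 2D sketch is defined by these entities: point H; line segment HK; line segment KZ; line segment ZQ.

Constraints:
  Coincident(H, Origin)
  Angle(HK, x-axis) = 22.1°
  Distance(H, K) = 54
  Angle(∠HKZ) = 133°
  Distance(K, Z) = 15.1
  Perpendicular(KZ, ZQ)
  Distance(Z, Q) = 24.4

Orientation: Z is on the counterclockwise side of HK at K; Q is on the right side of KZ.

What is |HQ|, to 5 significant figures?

82.334

H is at the origin; HK runs at 22.1° with length 54.0, so K = 54.0·(cos 22.1°, sin 22.1°) = (50.033, 20.316). ∠HKZ = 133.0°, so KZ runs at 22.1° + (180° − 133.0°) = 69.100° from the x-axis; with |KZ| = 15.1, Z = K + 15.1·(cos 69.100°, sin 69.100°) = (55.419, 34.423). KZ ⟂ ZQ; with |ZQ| = 24.4 on the right of KZ, Q = Z + 24.4·(0.93420, -0.35674) = (78.214, 25.718). Then |HQ| = |Q − H| = 82.334.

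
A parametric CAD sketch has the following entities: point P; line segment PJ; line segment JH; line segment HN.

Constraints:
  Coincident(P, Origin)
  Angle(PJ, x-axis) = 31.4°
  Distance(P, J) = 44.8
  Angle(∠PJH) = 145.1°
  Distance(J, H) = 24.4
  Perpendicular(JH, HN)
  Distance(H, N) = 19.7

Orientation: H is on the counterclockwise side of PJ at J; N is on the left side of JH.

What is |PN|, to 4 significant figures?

61.43

P is at the origin; PJ runs at 31.4° with length 44.8, so J = 44.8·(cos 31.4°, sin 31.4°) = (38.24, 23.34). ∠PJH = 145.1°, so JH runs at 31.4° + (180° − 145.1°) = 66.30° from the x-axis; with |JH| = 24.4, H = J + 24.4·(cos 66.30°, sin 66.30°) = (48.05, 45.68). JH is perpendicular to HN; with |HN| = 19.7 on the left of JH, N = H + 19.7·(-0.9157, 0.4019) = (30.01, 53.60). Then |PN| = |N − P| = 61.43.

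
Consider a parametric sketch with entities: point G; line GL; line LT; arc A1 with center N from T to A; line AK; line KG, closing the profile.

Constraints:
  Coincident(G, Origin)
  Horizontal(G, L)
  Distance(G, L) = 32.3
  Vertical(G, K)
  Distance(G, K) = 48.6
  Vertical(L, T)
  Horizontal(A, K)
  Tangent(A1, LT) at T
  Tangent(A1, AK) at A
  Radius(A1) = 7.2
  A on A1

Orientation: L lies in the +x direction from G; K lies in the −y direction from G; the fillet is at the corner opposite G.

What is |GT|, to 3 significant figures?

52.5

G is at the origin; G and L share the same y with |GL| = 32.3 and L on the +x side, so L = (32.3, 0.00). GK is vertical with |GK| = 48.6 and K on the −y side, so K = (0.00, -48.6). The virtual corner opposite G is at (32.3, -48.6). The tangent condition forces NT to be normal to LT and tangency of A1 to AK means the radius NA is perpendicular to AK, with radius 7.2, so the center N sits 7.2 in from both sides at N = (25.1, -41.4). That places the tangent points at T = (32.3, -41.4) on LT and A = (25.1, -48.6) on AK. Then |GT| = |T − G| = 52.5.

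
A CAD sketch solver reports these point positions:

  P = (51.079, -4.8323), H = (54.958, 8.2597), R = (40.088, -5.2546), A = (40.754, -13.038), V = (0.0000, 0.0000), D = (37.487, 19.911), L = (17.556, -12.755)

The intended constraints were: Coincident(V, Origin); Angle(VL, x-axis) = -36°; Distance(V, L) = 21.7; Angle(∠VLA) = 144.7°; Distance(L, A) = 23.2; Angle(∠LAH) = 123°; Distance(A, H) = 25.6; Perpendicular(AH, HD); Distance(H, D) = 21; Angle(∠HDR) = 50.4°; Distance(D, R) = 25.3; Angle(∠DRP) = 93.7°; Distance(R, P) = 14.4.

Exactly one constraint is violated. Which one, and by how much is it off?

Distance(R, P) = 14.4 — off by 3.40.

V = (0.00, 0.00) ✓; VL at -36.00° ✓; |VL| = 21.70 ✓; ∠VLA = 144.7° ✓; |LA| = 23.20 ✓; ∠LAH = 123.0° ✓; |AH| = 25.60 ✓; ∠(AH, HD) = 90.00° ✓; |HD| = 21.00 ✓; ∠HDR = 50.40° ✓; |DR| = 25.30 ✓; ∠DRP = 93.70° ✓; |RP| = 11.00 ✗.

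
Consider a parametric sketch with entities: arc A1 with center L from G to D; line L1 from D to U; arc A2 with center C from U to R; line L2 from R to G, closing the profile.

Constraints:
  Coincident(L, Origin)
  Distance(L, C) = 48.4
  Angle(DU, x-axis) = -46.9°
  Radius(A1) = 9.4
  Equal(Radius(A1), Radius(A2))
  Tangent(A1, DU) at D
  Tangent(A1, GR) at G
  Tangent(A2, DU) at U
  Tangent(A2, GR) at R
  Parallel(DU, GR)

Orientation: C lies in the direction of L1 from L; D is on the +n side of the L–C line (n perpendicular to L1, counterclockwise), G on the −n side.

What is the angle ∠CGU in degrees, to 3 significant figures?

10.2°

The slot axis is L1's direction at -46.9°, so u = (cos -46.9°, sin -46.9°) = (0.683, -0.730) and n = (−sin -46.9°, cos -46.9°) = (0.730, 0.683). L is at the origin and C lies 48.4 along u from L, so C = 48.4·u = (33.1, -35.3). Tangency of A1 to both parallel lines with radius 9.4 puts D and G at L ± 9.4·n: D = (6.86, 6.42), G = (-6.86, -6.42). Equal radii place U and R the same way about C: U = C + 9.4·n = (39.9, -28.9), R = C − 9.4·n = (26.2, -41.8). Then cos ∠CGU = GC·GU / (|GC||GU|), giving 10.2°.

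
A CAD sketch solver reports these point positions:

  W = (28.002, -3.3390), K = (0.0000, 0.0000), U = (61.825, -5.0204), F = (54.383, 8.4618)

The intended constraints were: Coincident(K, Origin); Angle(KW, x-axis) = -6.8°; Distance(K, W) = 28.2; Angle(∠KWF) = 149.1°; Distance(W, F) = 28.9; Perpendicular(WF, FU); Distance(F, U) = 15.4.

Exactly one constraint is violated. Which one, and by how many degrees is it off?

Perpendicular(WF, FU) — off by 4.80°.

K = (0.00, 0.00) ✓; KW at -6.800° ✓; |KW| = 28.20 ✓; ∠KWF = 149.1° ✓; |WF| = 28.90 ✓; ∠(WF, FU) = 85.20° ✗; |FU| = 15.40 ✓.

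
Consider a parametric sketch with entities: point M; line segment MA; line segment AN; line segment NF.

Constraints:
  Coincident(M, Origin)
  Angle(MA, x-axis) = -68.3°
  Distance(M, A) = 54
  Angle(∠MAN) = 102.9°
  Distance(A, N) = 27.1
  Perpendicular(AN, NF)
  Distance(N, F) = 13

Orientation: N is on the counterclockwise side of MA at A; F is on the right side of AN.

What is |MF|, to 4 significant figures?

76.43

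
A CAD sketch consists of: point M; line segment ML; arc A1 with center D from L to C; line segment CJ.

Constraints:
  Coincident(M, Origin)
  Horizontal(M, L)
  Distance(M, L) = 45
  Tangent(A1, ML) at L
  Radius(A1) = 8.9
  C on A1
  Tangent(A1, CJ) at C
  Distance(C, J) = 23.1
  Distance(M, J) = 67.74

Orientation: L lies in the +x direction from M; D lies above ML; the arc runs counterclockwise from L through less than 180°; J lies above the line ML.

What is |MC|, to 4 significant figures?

53.45

Checks: M = (0.00, 0.00) ✓; |DC| = 8.900 ✓; ∠(DC, CJ) = 90.00° ✓; |CJ| = 23.10 ✓; |MJ| = 67.74 ✓.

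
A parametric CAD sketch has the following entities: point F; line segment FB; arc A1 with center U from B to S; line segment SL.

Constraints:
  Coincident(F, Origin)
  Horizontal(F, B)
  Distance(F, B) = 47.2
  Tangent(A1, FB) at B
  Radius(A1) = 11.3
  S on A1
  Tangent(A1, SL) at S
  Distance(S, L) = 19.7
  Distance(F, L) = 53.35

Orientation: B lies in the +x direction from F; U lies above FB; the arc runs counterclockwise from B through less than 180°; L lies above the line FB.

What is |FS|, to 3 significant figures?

58.6

Checks: |US| = 11.30 ✓; ∠(US, SL) = 90.00° ✓; |SL| = 19.70 ✓; |FL| = 53.35 ✓.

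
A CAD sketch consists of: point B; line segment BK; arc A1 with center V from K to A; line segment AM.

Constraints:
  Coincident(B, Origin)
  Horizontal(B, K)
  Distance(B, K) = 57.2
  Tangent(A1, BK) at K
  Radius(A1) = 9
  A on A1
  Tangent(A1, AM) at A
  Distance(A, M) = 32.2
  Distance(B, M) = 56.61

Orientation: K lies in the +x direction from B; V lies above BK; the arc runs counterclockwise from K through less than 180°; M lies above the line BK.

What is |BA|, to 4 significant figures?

65.50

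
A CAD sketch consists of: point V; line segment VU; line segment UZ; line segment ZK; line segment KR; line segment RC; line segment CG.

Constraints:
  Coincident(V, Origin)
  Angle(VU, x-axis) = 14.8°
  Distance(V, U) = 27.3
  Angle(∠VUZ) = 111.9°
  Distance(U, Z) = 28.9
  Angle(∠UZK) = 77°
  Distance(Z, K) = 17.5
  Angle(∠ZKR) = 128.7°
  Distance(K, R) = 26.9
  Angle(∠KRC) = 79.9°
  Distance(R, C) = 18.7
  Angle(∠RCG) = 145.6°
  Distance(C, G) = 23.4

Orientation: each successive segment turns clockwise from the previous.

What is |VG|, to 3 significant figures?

39.1

V is at the origin; VU runs at 14.8° with length 27.3, so U = (26.4, 6.97). ∠VUZ = 111.9° gives UZ at -53.3° from the x-axis; with |UZ| = 28.9, Z = (43.7, -16.2). ∠UZK = 77.0° gives ZK at -156° from the x-axis; with |ZK| = 17.5, K = (27.6, -23.2). ∠ZKR = 128.7° gives KR at 152° from the x-axis; with |KR| = 26.9, R = (3.80, -10.8). ∠KRC = 79.9° gives RC at 52.3° from the x-axis; with |RC| = 18.7, C = (15.2, 4.03). ∠RCG = 145.6° gives CG at 17.9° from the x-axis; with |CG| = 23.4, G = (37.5, 11.2). Then |VG| = |G − V| = 39.1.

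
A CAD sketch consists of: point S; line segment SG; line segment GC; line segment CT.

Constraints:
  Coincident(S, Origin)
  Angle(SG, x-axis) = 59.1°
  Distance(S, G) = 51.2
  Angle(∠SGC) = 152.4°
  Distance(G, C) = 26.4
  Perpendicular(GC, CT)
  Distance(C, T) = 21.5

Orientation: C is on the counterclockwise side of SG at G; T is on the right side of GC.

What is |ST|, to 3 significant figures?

84.8

S is at the origin; SG runs at 59.1° with length 51.2, so G = 51.2·(cos 59.1°, sin 59.1°) = (26.3, 43.9). ∠SGC = 152.4°, so GC runs at 59.1° + (180° − 152.4°) = 86.7° from the x-axis; with |GC| = 26.4, C = G + 26.4·(cos 86.7°, sin 86.7°) = (27.8, 70.3). The perpendicularity gives CT at right angles to GC; with |CT| = 21.5 on the right of GC, T = C + 21.5·(0.998, -0.0576) = (49.3, 69.1). Then |ST| = |T − S| = 84.8.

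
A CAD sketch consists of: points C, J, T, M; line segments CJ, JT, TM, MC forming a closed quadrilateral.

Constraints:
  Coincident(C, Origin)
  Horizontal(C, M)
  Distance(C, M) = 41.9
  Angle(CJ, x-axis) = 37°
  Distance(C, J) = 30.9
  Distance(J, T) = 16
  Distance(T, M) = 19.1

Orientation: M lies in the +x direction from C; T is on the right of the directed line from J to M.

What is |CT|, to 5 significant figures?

23.146

C is at the origin; C and M share the same y with |CM| = 41.9 and M in +x, so M = (41.9, 0). CJ runs at 37.0° with |CJ| = 30.9, so J = (24.678, 18.596). T is determined by |JT| = 16.0 and |TM| = 19.1 together: it lies at the intersection of circle(J, 16.0) and circle(M, 19.1). With |JM| = 25.346, the foot of the radical line on JM is 10.526 from J and the perpendicular offset is √(16.0² − 10.526²) = 12.050. Taking the right-of-JM solution: T = (22.990, 2.6854).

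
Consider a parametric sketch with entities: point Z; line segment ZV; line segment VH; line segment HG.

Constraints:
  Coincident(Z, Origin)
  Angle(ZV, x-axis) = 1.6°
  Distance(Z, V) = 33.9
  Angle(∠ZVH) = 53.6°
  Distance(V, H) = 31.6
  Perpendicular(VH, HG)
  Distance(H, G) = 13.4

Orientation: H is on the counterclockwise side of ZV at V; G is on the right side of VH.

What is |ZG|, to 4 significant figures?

42.28

Z is at the origin; ZV runs at 1.6° with length 33.9, so V = 33.9·(cos 1.6°, sin 1.6°) = (33.89, 0.9465). ∠ZVH = 53.6°, so VH runs at 1.6° + (180° − 53.6°) = 128.0° from the x-axis; with |VH| = 31.6, H = V + 31.6·(cos 128.0°, sin 128.0°) = (14.43, 25.85). The perpendicularity gives HG at right angles to VH; with |HG| = 13.4 on the right of VH, G = H + 13.4·(0.7880, 0.6157) = (24.99, 34.10). Then |ZG| = |G − Z| = 42.28.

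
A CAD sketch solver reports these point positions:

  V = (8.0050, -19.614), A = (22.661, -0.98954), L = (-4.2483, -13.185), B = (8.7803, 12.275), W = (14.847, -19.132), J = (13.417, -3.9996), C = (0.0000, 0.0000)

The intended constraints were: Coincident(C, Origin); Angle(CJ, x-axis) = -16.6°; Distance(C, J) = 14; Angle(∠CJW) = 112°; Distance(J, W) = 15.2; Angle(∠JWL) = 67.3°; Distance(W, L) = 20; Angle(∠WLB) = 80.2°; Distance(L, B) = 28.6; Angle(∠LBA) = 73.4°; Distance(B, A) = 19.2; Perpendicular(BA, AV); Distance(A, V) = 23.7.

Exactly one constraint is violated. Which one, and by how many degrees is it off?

Perpendicular(BA, AV) — off by 5.50°.

C = (0.00, 0.00) ✓; CJ at -16.60° ✓; |CJ| = 14.00 ✓; ∠CJW = 112.0° ✓; |JW| = 15.20 ✓; ∠JWL = 67.30° ✓; |WL| = 20.00 ✓; ∠WLB = 80.20° ✓; |LB| = 28.60 ✓; ∠LBA = 73.40° ✓; |BA| = 19.20 ✓; ∠(BA, AV) = 84.50° ✗; |AV| = 23.70 ✓.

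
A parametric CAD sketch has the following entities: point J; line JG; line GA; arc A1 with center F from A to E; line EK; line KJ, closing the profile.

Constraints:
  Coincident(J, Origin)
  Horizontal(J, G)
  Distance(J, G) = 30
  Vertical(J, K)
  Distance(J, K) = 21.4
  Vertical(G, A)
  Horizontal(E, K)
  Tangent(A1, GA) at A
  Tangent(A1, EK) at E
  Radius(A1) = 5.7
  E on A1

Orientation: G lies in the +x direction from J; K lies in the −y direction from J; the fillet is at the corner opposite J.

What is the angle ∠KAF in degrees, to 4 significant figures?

10.76°

J is at the origin; J and G share the same y with |JG| = 30.0 and G on the +x side, so G = (30.00, 0.000). JK is vertical with |JK| = 21.4 and K on the −y side, so K = (0.000, -21.40). The virtual corner opposite J is at (30.00, -21.40). Since A1 is tangent to GA there, FA ⟂ GA and the tangent condition forces FE to be normal to EK, with radius 5.7, so the center F sits 5.7 in from both sides at F = (24.30, -15.70). That places the tangent points at A = (30.00, -15.70) on GA and E = (24.30, -21.40) on EK. Then cos ∠KAF = AK·AF / (|AK||AF|), giving 10.76°.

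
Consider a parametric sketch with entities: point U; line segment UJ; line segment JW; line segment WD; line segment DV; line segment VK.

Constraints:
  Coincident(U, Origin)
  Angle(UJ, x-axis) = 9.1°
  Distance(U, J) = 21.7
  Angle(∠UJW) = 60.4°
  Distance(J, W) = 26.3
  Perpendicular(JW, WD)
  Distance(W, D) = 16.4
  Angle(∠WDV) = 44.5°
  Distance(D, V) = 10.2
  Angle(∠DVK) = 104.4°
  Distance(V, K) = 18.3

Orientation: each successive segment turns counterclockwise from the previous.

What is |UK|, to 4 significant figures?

31.08

U is at the origin; UJ runs at 9.1° with length 21.7, so J = (21.43, 3.432). ∠UJW = 60.4° gives JW at 128.7° from the x-axis; with |JW| = 26.3, W = (4.983, 23.96). JW is perpendicular to WD, so WD runs at -141.3°; with |WD| = 16.4, D = (-7.816, 13.70). ∠WDV = 44.5° gives DV at -5.800° from the x-axis; with |DV| = 10.2, V = (2.332, 12.67). ∠DVK = 104.4° gives VK at 69.80° from the x-axis; with |VK| = 18.3, K = (8.651, 29.85). Then |UK| = |K − U| = 31.08.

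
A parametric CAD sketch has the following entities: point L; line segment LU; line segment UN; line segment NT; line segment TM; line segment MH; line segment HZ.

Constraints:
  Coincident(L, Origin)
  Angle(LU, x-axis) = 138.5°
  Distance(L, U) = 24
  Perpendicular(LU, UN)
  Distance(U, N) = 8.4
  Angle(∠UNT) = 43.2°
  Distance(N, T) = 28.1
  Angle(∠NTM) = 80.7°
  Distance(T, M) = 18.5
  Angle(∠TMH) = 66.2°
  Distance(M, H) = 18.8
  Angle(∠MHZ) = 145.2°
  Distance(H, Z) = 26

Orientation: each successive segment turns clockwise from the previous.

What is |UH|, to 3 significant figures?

3.94

∠NTM = 80.7° gives TM at 172° from the x-axis; with |TM| = 18.5, M = (-29.9, -3.45). ∠TMH = 66.2° gives MH at 58.6° from the x-axis; with |MH| = 18.8, H = (-20.1, 12.6). Then |UH| = |H − U| = 3.94.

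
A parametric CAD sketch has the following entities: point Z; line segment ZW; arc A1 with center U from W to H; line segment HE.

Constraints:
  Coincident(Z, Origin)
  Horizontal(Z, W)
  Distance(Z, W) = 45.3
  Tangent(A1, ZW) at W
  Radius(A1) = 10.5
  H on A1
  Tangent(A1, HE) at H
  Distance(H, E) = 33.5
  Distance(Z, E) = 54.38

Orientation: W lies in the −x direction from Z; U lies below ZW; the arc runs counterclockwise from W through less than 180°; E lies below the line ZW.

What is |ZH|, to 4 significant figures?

56.19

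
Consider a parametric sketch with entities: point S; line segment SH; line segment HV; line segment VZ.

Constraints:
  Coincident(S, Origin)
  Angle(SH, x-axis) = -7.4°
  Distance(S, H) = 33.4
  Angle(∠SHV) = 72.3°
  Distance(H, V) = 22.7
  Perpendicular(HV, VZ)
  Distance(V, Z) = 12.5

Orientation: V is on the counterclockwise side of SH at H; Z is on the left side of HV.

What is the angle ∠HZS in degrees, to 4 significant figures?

85.84°

S is at the origin; SH runs at -7.4° with length 33.4, so H = 33.4·(cos -7.4°, sin -7.4°) = (33.12, -4.302). ∠SHV = 72.3°, so HV runs at -7.4° + (180° − 72.3°) = 100.3° from the x-axis; with |HV| = 22.7, V = H + 22.7·(cos 100.3°, sin 100.3°) = (29.06, 18.03). HV is perpendicular to VZ; with |VZ| = 12.5 on the left of HV, Z = V + 12.5·(-0.9839, -0.1788) = (16.76, 15.80). Then cos ∠HZS = ZH·ZS / (|ZH||ZS|), giving 85.84°.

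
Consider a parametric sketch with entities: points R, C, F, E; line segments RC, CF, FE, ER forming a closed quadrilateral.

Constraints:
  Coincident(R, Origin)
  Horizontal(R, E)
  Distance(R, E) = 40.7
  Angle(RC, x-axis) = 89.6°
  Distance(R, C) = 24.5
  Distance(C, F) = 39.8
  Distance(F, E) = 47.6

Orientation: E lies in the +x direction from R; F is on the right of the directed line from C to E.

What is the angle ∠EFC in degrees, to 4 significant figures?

64.90°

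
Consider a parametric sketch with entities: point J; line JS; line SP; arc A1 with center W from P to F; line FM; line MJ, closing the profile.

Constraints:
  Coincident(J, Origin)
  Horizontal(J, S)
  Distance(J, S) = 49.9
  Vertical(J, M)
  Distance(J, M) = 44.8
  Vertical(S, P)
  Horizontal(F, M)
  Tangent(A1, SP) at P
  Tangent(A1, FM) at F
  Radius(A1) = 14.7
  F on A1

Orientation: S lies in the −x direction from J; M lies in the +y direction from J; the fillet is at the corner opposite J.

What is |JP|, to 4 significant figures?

58.28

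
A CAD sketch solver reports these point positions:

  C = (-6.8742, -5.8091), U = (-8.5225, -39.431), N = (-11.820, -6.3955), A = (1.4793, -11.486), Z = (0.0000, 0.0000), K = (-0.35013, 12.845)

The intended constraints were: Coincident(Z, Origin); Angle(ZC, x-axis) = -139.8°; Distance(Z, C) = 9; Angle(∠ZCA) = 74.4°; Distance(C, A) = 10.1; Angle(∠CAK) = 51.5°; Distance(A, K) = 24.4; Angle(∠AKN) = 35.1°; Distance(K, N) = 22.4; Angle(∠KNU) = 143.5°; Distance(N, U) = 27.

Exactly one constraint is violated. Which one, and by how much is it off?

Distance(N, U) = 27 — off by 6.20.

Z = (0.00, 0.00) ✓; ZC at -139.8° ✓; |ZC| = 9.000 ✓; ∠ZCA = 74.40° ✓; |CA| = 10.10 ✓; ∠CAK = 51.50° ✓; |AK| = 24.40 ✓; ∠AKN = 35.10° ✓; |KN| = 22.40 ✓; ∠KNU = 143.5° ✓; |NU| = 33.20 ✗.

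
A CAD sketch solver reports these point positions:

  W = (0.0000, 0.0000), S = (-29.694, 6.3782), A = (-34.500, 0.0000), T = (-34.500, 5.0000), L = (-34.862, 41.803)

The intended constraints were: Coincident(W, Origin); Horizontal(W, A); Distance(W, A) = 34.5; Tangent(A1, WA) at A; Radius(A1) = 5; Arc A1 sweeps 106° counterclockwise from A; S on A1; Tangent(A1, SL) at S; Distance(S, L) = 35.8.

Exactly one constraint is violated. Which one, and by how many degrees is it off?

Tangent(A1, SL) at S — off by 7.70°.

W = (0.00, 0.00) ✓; W.y = 0.00, A.y = 0.00 ✓; |WA| = 34.50 ✓; ∠(TA, AW) = 90.00° ✓; |TA| = 5.000 ✓; bearing(T→S) − bearing(T→A) = 106.0° ✓; |TS| = 5.000 ✓; ∠(TS, SL) = 97.70° ✗; |SL| = 35.80 ✓.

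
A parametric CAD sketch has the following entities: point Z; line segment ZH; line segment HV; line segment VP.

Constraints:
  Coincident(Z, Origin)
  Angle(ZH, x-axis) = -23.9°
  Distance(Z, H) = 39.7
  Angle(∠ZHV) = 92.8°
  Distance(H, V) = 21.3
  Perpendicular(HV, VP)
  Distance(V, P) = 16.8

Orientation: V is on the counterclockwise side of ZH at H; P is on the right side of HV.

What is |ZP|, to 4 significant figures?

61.05

∠ZHV = 92.8°, so HV runs at -23.9° + (180° − 92.8°) = 63.30° from the x-axis; with |HV| = 21.3, V = H + 21.3·(cos 63.30°, sin 63.30°) = (45.87, 2.945). HV is perpendicular to VP; with |VP| = 16.8 on the right of HV, P = V + 16.8·(0.8934, -0.4493) = (60.88, -4.604). Then |ZP| = |P − Z| = 61.05.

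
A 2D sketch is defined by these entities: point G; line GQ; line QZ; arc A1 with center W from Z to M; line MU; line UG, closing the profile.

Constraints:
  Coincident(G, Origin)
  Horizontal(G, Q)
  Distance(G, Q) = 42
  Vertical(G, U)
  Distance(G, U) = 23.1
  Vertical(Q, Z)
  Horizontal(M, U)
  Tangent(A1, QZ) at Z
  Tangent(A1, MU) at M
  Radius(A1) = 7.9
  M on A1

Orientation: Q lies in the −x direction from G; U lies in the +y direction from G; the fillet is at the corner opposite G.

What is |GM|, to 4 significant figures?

41.19

G is at the origin; G and Q share the same y with |GQ| = 42.0 and Q on the −x side, so Q = (-42.00, 0.000). GU is vertical with |GU| = 23.1 and U on the +y side, so U = (0.000, 23.10). The virtual corner opposite G is at (-42.00, 23.10). Since A1 is tangent to QZ there, WZ ⟂ QZ and tangency of A1 to MU means the radius WM is perpendicular to MU, with radius 7.9, so the center W sits 7.9 in from both sides at W = (-34.10, 15.20). That places the tangent points at Z = (-42.00, 15.20) on QZ and M = (-34.10, 23.10) on MU. Then |GM| = |M − G| = 41.19.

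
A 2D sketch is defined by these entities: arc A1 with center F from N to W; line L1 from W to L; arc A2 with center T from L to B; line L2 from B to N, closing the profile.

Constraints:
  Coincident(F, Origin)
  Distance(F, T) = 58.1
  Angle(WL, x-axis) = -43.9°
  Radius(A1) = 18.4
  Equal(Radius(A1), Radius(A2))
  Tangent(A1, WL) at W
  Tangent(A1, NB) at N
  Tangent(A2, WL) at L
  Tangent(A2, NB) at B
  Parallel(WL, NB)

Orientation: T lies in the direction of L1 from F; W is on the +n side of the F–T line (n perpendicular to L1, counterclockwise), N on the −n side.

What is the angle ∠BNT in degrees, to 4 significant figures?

17.57°

The slot axis is L1's direction at -43.9°, so u = (cos -43.9°, sin -43.9°) = (0.7206, -0.6934) and n = (−sin -43.9°, cos -43.9°) = (0.6934, 0.7206). F is at the origin and T lies 58.1 along u from F, so T = 58.1·u = (41.86, -40.29). Tangency of A1 to both parallel lines with radius 18.4 puts W and N at F ± 18.4·n: W = (12.76, 13.26), N = (-12.76, -13.26). Equal radii place L and B the same way about T: L = T + 18.4·n = (54.62, -27.03), B = T − 18.4·n = (29.11, -53.54). Then cos ∠BNT = NB·NT / (|NB||NT|), giving 17.57°.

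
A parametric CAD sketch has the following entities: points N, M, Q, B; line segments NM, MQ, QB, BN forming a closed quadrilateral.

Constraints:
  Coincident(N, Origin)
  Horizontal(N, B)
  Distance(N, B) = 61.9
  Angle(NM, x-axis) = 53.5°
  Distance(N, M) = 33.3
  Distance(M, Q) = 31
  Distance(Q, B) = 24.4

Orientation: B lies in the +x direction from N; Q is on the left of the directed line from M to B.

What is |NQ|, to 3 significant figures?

54.8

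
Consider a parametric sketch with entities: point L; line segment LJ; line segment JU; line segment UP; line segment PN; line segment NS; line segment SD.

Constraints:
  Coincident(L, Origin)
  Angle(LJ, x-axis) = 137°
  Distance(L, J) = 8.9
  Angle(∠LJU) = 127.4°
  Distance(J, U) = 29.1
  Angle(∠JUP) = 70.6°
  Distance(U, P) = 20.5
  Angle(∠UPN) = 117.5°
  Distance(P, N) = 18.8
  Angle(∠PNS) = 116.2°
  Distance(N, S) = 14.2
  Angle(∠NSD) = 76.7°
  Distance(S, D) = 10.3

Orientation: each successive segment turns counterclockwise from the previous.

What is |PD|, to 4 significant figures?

21.26

L is at the origin; LJ runs at 137.0° with length 8.9, so J = (-6.509, 6.070). ∠LJU = 127.4° gives JU at -170.4° from the x-axis; with |JU| = 29.1, U = (-35.20, 1.217). ∠JUP = 70.6° gives UP at -61.00° from the x-axis; with |UP| = 20.5, P = (-25.26, -16.71). ∠UPN = 117.5° gives PN at 1.500° from the x-axis; with |PN| = 18.8, N = (-6.469, -16.22). ∠PNS = 116.2° gives NS at 65.30° from the x-axis; with |NS| = 14.2, S = (-0.5357, -3.320). ∠NSD = 76.7° gives SD at 168.6° from the x-axis; with |SD| = 10.3, D = (-10.63, -1.284). Then |PD| = |D − P| = 21.26.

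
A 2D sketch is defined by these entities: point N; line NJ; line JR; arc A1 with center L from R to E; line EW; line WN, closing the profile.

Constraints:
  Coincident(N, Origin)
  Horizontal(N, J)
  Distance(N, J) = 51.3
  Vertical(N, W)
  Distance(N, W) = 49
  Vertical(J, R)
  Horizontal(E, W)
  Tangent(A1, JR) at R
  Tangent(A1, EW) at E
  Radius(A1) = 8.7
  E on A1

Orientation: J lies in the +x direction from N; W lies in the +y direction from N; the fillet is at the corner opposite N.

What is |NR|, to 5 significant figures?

65.236

N is at the origin; NJ is horizontal with |NJ| = 51.3 and J on the +x side, so J = (51.300, 0.0000). N and W share the same x with |NW| = 49.0 and W on the +y side, so W = (0.0000, 49.000). The virtual corner opposite N is at (51.300, 49.000). Tangency of A1 to JR means the radius LR is perpendicular to JR and A1 meets EW tangentially, so LE is at right angles to EW, with radius 8.7, so the center L sits 8.7 in from both sides at L = (42.600, 40.300). That places the tangent points at R = (51.300, 40.300) on JR and E = (42.600, 49.000) on EW. Then |NR| = |R − N| = 65.236.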